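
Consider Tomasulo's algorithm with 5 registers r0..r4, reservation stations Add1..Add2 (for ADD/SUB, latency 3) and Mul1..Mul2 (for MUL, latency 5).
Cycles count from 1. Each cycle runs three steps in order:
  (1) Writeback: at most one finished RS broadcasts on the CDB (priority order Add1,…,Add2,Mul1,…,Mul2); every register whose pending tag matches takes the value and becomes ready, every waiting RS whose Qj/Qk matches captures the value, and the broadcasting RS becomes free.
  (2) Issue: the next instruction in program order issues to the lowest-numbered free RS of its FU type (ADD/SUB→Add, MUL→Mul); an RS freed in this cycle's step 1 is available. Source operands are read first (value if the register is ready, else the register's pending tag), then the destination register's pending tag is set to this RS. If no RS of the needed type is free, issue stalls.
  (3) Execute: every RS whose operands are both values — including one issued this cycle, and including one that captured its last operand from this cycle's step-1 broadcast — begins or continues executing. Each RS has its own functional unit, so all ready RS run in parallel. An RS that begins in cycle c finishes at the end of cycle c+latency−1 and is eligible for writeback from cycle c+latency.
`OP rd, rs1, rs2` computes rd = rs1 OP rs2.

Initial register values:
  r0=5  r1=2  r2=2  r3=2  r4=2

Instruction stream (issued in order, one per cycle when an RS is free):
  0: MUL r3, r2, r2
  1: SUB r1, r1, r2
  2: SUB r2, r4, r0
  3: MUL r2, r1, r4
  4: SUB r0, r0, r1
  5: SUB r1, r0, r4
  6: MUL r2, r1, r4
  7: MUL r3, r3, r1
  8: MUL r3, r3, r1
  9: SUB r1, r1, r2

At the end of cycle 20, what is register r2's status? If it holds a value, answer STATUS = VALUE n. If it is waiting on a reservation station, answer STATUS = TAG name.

STATUS = VALUE 6

cycle 1: issue MUL r3<-Mul1 // r0:5,r1:2,r2:2,r3:Mul1,r4:2
cycle 2: issue SUB r1<-Add1 // r0:5,r1:Add1,r2:2,r3:Mul1,r4:2
cycle 3: issue SUB r2<-Add2 // r0:5,r1:Add1,r2:Add2,r3:Mul1,r4:2
cycle 4: issue MUL r2<-Mul2 // r0:5,r1:Add1,r2:Mul2,r3:Mul1,r4:2
cycle 5: CDB Add1=0; issue SUB r0<-Add1 // r0:Add1,r1:0,r2:Mul2,r3:Mul1,r4:2
cycle 6: CDB Add2=-3; issue SUB r1<-Add2 // r0:Add1,r1:Add2,r2:Mul2,r3:Mul1,r4:2
cycle 7: CDB Mul1=4; issue MUL r2<-Mul1 // r0:Add1,r1:Add2,r2:Mul1,r3:4,r4:2
cycle 8: CDB Add1=5; stall // r0:5,r1:Add2,r2:Mul1,r3:4,r4:2
cycle 9: stall // r0:5,r1:Add2,r2:Mul1,r3:4,r4:2
cycle 10: CDB Mul2=0; issue MUL r3<-Mul2 // r0:5,r1:Add2,r2:Mul1,r3:Mul2,r4:2
cycle 11: CDB Add2=3; stall // r0:5,r1:3,r2:Mul1,r3:Mul2,r4:2
cycle 12: stall // r0:5,r1:3,r2:Mul1,r3:Mul2,r4:2
cycle 13: stall // r0:5,r1:3,r2:Mul1,r3:Mul2,r4:2
cycle 14: stall // r0:5,r1:3,r2:Mul1,r3:Mul2,r4:2
cycle 15: stall // r0:5,r1:3,r2:Mul1,r3:Mul2,r4:2
cycle 16: CDB Mul1=6; issue MUL r3<-Mul1 // r0:5,r1:3,r2:6,r3:Mul1,r4:2
cycle 17: CDB Mul2=12; issue SUB r1<-Add1 // r0:5,r1:Add1,r2:6,r3:Mul1,r4:2
cycle 18: - // r0:5,r1:Add1,r2:6,r3:Mul1,r4:2
cycle 19: - // r0:5,r1:Add1,r2:6,r3:Mul1,r4:2
cycle 20: CDB Add1=-3 // r0:5,r1:-3,r2:6,r3:Mul1,r4:2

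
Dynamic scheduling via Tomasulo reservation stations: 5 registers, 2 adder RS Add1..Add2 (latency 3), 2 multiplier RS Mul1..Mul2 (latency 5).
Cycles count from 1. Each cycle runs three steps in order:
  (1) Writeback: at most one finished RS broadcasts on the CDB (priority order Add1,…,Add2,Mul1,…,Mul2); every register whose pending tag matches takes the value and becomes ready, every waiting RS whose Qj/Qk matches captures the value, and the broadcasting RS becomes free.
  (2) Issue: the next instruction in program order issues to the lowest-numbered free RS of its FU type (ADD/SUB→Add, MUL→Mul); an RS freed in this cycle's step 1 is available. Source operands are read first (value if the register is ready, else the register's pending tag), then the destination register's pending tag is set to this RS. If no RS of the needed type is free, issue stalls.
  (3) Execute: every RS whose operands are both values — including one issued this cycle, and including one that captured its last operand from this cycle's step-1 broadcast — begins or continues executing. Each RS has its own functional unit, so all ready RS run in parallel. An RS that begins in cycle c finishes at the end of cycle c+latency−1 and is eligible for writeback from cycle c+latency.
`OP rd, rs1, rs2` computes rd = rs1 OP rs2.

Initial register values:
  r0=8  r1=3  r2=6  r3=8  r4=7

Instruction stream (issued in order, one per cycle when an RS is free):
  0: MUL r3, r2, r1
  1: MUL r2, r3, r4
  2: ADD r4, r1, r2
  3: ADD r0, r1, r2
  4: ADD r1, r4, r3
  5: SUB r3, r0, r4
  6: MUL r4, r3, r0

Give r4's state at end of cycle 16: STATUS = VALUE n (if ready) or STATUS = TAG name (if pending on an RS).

cycle 1: issue MUL r3<-Mul1 // r0:8,r1:3,r2:6,r3:Mul1,r4:7
cycle 2: issue MUL r2<-Mul2 // r0:8,r1:3,r2:Mul2,r3:Mul1,r4:7
cycle 3: issue ADD r4<-Add1 // r0:8,r1:3,r2:Mul2,r3:Mul1,r4:Add1
cycle 4: issue ADD r0<-Add2 // r0:Add2,r1:3,r2:Mul2,r3:Mul1,r4:Add1
cycle 5: stall // r0:Add2,r1:3,r2:Mul2,r3:Mul1,r4:Add1
cycle 6: CDB Mul1=18; stall // r0:Add2,r1:3,r2:Mul2,r3:18,r4:Add1
cycle 7: stall // r0:Add2,r1:3,r2:Mul2,r3:18,r4:Add1
cycle 8: stall // r0:Add2,r1:3,r2:Mul2,r3:18,r4:Add1
cycle 9: stall // r0:Add2,r1:3,r2:Mul2,r3:18,r4:Add1
cycle 10: stall // r0:Add2,r1:3,r2:Mul2,r3:18,r4:Add1
cycle 11: CDB Mul2=126; stall // r0:Add2,r1:3,r2:126,r3:18,r4:Add1
cycle 12: stall // r0:Add2,r1:3,r2:126,r3:18,r4:Add1
cycle 13: stall // r0:Add2,r1:3,r2:126,r3:18,r4:Add1
cycle 14: CDB Add1=129; issue ADD r1<-Add1 // r0:Add2,r1:Add1,r2:126,r3:18,r4:129
cycle 15: CDB Add2=129; issue SUB r3<-Add2 // r0:129,r1:Add1,r2:126,r3:Add2,r4:129
cycle 16: issue MUL r4<-Mul1 // r0:129,r1:Add1,r2:126,r3:Add2,r4:Mul1

STATUS = TAG Mul1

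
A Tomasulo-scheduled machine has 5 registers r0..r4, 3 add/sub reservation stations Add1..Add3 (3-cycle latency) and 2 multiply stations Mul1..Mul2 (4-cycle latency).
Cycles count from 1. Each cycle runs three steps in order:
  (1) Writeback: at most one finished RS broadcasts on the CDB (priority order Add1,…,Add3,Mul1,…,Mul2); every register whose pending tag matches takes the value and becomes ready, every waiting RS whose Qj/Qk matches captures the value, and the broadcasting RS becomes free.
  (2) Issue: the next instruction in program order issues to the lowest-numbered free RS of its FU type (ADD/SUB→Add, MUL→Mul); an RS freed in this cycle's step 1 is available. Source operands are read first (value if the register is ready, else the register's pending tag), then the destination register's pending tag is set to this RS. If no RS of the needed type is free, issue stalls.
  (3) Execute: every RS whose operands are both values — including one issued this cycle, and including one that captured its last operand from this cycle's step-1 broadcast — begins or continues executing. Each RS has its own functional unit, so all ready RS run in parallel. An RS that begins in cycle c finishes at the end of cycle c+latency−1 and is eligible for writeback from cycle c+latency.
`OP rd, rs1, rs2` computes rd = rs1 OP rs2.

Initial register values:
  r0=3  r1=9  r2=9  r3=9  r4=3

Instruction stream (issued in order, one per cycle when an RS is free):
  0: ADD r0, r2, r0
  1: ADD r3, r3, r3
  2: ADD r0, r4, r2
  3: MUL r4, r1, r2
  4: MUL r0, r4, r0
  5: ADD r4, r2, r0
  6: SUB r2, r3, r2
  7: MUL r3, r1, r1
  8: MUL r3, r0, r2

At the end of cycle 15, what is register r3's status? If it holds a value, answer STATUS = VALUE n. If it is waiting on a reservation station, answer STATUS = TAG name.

cycle 1: issue ADD r0<-Add1 // r0:Add1,r1:9,r2:9,r3:9,r4:3
cycle 2: issue ADD r3<-Add2 // r0:Add1,r1:9,r2:9,r3:Add2,r4:3
cycle 3: issue ADD r0<-Add3 // r0:Add3,r1:9,r2:9,r3:Add2,r4:3
cycle 4: CDB Add1=12; issue MUL r4<-Mul1 // r0:Add3,r1:9,r2:9,r3:Add2,r4:Mul1
cycle 5: CDB Add2=18; issue MUL r0<-Mul2 // r0:Mul2,r1:9,r2:9,r3:18,r4:Mul1
cycle 6: CDB Add3=12; issue ADD r4<-Add1 // r0:Mul2,r1:9,r2:9,r3:18,r4:Add1
cycle 7: issue SUB r2<-Add2 // r0:Mul2,r1:9,r2:Add2,r3:18,r4:Add1
cycle 8: CDB Mul1=81; issue MUL r3<-Mul1 // r0:Mul2,r1:9,r2:Add2,r3:Mul1,r4:Add1
cycle 9: stall // r0:Mul2,r1:9,r2:Add2,r3:Mul1,r4:Add1
cycle 10: CDB Add2=9; stall // r0:Mul2,r1:9,r2:9,r3:Mul1,r4:Add1
cycle 11: stall // r0:Mul2,r1:9,r2:9,r3:Mul1,r4:Add1
cycle 12: CDB Mul1=81; issue MUL r3<-Mul1 // r0:Mul2,r1:9,r2:9,r3:Mul1,r4:Add1
cycle 13: CDB Mul2=972 // r0:972,r1:9,r2:9,r3:Mul1,r4:Add1
cycle 14: - // r0:972,r1:9,r2:9,r3:Mul1,r4:Add1
cycle 15: - // r0:972,r1:9,r2:9,r3:Mul1,r4:Add1

STATUS = TAG Mul1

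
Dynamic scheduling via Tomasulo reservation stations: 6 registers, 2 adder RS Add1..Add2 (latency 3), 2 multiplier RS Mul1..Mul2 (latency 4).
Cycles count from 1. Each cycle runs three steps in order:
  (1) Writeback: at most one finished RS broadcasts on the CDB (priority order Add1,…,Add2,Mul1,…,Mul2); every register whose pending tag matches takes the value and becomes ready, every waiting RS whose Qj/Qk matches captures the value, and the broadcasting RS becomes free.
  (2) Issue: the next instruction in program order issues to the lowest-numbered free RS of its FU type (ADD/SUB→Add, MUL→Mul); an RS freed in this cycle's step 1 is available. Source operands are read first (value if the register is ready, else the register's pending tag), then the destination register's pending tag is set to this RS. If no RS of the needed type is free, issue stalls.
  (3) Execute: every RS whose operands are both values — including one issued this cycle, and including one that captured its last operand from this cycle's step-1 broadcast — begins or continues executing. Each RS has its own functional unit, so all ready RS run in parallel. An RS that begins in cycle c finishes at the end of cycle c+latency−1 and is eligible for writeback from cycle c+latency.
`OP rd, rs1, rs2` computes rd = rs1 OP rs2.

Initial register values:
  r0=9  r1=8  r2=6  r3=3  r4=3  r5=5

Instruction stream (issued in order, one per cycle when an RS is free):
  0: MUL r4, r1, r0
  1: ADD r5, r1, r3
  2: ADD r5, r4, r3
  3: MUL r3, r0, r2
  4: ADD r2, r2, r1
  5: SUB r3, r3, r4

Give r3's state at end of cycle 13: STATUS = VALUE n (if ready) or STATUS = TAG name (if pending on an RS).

STATUS = VALUE -18

cycle 1: issue MUL r4<-Mul1 // r0:9,r1:8,r2:6,r3:3,r4:Mul1,r5:5
cycle 2: issue ADD r5<-Add1 // r0:9,r1:8,r2:6,r3:3,r4:Mul1,r5:Add1
cycle 3: issue ADD r5<-Add2 // r0:9,r1:8,r2:6,r3:3,r4:Mul1,r5:Add2
cycle 4: issue MUL r3<-Mul2 // r0:9,r1:8,r2:6,r3:Mul2,r4:Mul1,r5:Add2
cycle 5: CDB Add1=11; issue ADD r2<-Add1 // r0:9,r1:8,r2:Add1,r3:Mul2,r4:Mul1,r5:Add2
cycle 6: CDB Mul1=72; stall // r0:9,r1:8,r2:Add1,r3:Mul2,r4:72,r5:Add2
cycle 7: stall // r0:9,r1:8,r2:Add1,r3:Mul2,r4:72,r5:Add2
cycle 8: CDB Add1=14; issue SUB r3<-Add1 // r0:9,r1:8,r2:14,r3:Add1,r4:72,r5:Add2
cycle 9: CDB Add2=75 // r0:9,r1:8,r2:14,r3:Add1,r4:72,r5:75
cycle 10: CDB Mul2=54 // r0:9,r1:8,r2:14,r3:Add1,r4:72,r5:75
cycle 11: - // r0:9,r1:8,r2:14,r3:Add1,r4:72,r5:75
cycle 12: - // r0:9,r1:8,r2:14,r3:Add1,r4:72,r5:75
cycle 13: CDB Add1=-18 // r0:9,r1:8,r2:14,r3:-18,r4:72,r5:75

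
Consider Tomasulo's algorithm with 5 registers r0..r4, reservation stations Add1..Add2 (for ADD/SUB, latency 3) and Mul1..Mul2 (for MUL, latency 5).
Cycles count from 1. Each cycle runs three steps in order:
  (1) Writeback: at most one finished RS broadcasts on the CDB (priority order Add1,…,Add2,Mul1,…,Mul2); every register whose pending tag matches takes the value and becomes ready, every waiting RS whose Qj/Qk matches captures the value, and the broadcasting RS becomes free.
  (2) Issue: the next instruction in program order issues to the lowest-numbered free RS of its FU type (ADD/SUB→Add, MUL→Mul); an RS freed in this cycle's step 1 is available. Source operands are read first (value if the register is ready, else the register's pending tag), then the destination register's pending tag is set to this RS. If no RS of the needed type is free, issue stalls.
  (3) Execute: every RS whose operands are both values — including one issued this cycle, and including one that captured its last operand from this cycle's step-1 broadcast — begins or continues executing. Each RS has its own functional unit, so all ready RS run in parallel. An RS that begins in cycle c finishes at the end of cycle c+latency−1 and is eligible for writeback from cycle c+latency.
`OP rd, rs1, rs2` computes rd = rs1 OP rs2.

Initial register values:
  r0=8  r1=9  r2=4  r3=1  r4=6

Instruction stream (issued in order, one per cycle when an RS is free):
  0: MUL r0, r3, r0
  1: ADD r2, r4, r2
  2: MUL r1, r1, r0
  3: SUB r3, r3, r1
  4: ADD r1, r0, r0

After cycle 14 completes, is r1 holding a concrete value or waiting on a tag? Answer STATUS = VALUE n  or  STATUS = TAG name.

STATUS = VALUE 16

cycle 1: issue MUL r0<-Mul1 // r0:Mul1,r1:9,r2:4,r3:1,r4:6
cycle 2: issue ADD r2<-Add1 // r0:Mul1,r1:9,r2:Add1,r3:1,r4:6
cycle 3: issue MUL r1<-Mul2 // r0:Mul1,r1:Mul2,r2:Add1,r3:1,r4:6
cycle 4: issue SUB r3<-Add2 // r0:Mul1,r1:Mul2,r2:Add1,r3:Add2,r4:6
cycle 5: CDB Add1=10; issue ADD r1<-Add1 // r0:Mul1,r1:Add1,r2:10,r3:Add2,r4:6
cycle 6: CDB Mul1=8 // r0:8,r1:Add1,r2:10,r3:Add2,r4:6
cycle 7: - // r0:8,r1:Add1,r2:10,r3:Add2,r4:6
cycle 8: - // r0:8,r1:Add1,r2:10,r3:Add2,r4:6
cycle 9: CDB Add1=16 // r0:8,r1:16,r2:10,r3:Add2,r4:6
cycle 10: - // r0:8,r1:16,r2:10,r3:Add2,r4:6
cycle 11: CDB Mul2=72 // r0:8,r1:16,r2:10,r3:Add2,r4:6
cycle 12: - // r0:8,r1:16,r2:10,r3:Add2,r4:6
cycle 13: - // r0:8,r1:16,r2:10,r3:Add2,r4:6
cycle 14: CDB Add2=-71 // r0:8,r1:16,r2:10,r3:-71,r4:6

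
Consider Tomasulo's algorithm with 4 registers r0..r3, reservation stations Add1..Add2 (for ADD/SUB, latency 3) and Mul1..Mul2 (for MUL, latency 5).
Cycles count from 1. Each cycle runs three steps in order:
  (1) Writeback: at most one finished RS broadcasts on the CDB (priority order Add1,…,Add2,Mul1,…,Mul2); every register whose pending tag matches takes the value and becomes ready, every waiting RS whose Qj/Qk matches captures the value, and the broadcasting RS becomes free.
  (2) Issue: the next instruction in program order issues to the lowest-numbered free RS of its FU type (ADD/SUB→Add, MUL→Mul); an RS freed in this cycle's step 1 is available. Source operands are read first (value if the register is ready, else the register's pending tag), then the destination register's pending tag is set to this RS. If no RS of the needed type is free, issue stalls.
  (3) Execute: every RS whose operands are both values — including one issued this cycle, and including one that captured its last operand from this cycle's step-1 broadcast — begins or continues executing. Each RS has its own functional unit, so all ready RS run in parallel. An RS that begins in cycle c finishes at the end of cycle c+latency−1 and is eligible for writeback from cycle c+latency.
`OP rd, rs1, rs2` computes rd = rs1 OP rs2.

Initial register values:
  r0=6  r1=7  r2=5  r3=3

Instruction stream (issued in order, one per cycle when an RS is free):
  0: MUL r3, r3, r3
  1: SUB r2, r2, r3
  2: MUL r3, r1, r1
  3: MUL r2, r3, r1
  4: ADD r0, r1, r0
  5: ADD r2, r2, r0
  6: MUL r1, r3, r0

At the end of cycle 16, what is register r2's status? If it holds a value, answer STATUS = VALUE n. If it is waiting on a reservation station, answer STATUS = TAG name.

c1: issue MUL r3<-Mul1 | r0:6,r1:7,r2:5,r3:Mul1
c2: issue SUB r2<-Add1 | r0:6,r1:7,r2:Add1,r3:Mul1
c3: issue MUL r3<-Mul2 | r0:6,r1:7,r2:Add1,r3:Mul2
c4: stall | r0:6,r1:7,r2:Add1,r3:Mul2
c5: stall | r0:6,r1:7,r2:Add1,r3:Mul2
c6: CDB Mul1=9; issue MUL r2<-Mul1 | r0:6,r1:7,r2:Mul1,r3:Mul2
c7: issue ADD r0<-Add2 | r0:Add2,r1:7,r2:Mul1,r3:Mul2
c8: CDB Mul2=49; stall | r0:Add2,r1:7,r2:Mul1,r3:49
c9: CDB Add1=-4; issue ADD r2<-Add1 | r0:Add2,r1:7,r2:Add1,r3:49
c10: CDB Add2=13; issue MUL r1<-Mul2 | r0:13,r1:Mul2,r2:Add1,r3:49
c11: - | r0:13,r1:Mul2,r2:Add1,r3:49
c12: - | r0:13,r1:Mul2,r2:Add1,r3:49
c13: CDB Mul1=343 | r0:13,r1:Mul2,r2:Add1,r3:49
c14: - | r0:13,r1:Mul2,r2:Add1,r3:49
c15: CDB Mul2=637 | r0:13,r1:637,r2:Add1,r3:49
c16: CDB Add1=356 | r0:13,r1:637,r2:356,r3:49

STATUS = VALUE 356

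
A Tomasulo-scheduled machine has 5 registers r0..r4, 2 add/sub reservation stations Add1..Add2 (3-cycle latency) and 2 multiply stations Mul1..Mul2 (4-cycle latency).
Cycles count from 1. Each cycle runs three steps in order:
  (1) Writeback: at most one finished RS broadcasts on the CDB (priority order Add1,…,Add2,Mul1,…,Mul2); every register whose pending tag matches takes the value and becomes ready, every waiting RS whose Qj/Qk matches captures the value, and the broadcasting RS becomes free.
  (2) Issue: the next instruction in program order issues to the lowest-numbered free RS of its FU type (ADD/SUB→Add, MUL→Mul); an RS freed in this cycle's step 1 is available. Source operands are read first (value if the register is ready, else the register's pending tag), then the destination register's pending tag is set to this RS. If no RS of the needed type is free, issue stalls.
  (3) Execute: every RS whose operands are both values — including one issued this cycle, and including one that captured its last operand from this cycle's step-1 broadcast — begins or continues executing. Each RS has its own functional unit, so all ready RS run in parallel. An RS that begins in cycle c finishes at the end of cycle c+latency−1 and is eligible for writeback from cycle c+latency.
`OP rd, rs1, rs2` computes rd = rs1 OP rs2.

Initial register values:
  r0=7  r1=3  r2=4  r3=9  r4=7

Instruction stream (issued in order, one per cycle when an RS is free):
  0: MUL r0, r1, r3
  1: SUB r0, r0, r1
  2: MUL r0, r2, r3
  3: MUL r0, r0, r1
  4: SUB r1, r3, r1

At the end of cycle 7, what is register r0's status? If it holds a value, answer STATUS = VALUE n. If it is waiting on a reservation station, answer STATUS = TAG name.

cycle 1: issue MUL r0<-Mul1 // r0:Mul1,r1:3,r2:4,r3:9,r4:7
cycle 2: issue SUB r0<-Add1 // r0:Add1,r1:3,r2:4,r3:9,r4:7
cycle 3: issue MUL r0<-Mul2 // r0:Mul2,r1:3,r2:4,r3:9,r4:7
cycle 4: stall // r0:Mul2,r1:3,r2:4,r3:9,r4:7
cycle 5: CDB Mul1=27; issue MUL r0<-Mul1 // r0:Mul1,r1:3,r2:4,r3:9,r4:7
cycle 6: issue SUB r1<-Add2 // r0:Mul1,r1:Add2,r2:4,r3:9,r4:7
cycle 7: CDB Mul2=36 // r0:Mul1,r1:Add2,r2:4,r3:9,r4:7

STATUS = TAG Mul1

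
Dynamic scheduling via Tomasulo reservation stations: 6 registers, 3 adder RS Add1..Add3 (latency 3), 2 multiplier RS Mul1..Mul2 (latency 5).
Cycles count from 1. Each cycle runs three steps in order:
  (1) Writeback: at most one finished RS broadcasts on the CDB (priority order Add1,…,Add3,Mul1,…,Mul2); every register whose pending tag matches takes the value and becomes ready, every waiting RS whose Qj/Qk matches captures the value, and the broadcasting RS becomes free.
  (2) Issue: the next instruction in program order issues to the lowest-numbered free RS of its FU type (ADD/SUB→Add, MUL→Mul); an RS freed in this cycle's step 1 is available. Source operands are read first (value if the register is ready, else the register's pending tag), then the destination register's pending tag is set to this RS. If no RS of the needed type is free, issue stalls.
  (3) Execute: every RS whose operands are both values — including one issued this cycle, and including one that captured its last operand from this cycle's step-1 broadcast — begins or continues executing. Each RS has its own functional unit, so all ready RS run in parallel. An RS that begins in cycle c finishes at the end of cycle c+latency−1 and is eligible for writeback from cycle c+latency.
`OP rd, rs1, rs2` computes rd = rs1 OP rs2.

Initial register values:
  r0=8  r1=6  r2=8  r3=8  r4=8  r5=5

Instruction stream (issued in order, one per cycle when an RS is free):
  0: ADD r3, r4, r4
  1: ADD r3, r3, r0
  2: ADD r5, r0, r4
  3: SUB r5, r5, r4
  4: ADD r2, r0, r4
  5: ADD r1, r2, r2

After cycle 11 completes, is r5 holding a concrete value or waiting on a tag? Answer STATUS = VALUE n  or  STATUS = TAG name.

STATUS = VALUE 8

cycle 1: issue ADD r3<-Add1 // r0:8,r1:6,r2:8,r3:Add1,r4:8,r5:5
cycle 2: issue ADD r3<-Add2 // r0:8,r1:6,r2:8,r3:Add2,r4:8,r5:5
cycle 3: issue ADD r5<-Add3 // r0:8,r1:6,r2:8,r3:Add2,r4:8,r5:Add3
cycle 4: CDB Add1=16; issue SUB r5<-Add1 // r0:8,r1:6,r2:8,r3:Add2,r4:8,r5:Add1
cycle 5: stall // r0:8,r1:6,r2:8,r3:Add2,r4:8,r5:Add1
cycle 6: CDB Add3=16; issue ADD r2<-Add3 // r0:8,r1:6,r2:Add3,r3:Add2,r4:8,r5:Add1
cycle 7: CDB Add2=24; issue ADD r1<-Add2 // r0:8,r1:Add2,r2:Add3,r3:24,r4:8,r5:Add1
cycle 8: - // r0:8,r1:Add2,r2:Add3,r3:24,r4:8,r5:Add1
cycle 9: CDB Add1=8 // r0:8,r1:Add2,r2:Add3,r3:24,r4:8,r5:8
cycle 10: CDB Add3=16 // r0:8,r1:Add2,r2:16,r3:24,r4:8,r5:8
cycle 11: - // r0:8,r1:Add2,r2:16,r3:24,r4:8,r5:8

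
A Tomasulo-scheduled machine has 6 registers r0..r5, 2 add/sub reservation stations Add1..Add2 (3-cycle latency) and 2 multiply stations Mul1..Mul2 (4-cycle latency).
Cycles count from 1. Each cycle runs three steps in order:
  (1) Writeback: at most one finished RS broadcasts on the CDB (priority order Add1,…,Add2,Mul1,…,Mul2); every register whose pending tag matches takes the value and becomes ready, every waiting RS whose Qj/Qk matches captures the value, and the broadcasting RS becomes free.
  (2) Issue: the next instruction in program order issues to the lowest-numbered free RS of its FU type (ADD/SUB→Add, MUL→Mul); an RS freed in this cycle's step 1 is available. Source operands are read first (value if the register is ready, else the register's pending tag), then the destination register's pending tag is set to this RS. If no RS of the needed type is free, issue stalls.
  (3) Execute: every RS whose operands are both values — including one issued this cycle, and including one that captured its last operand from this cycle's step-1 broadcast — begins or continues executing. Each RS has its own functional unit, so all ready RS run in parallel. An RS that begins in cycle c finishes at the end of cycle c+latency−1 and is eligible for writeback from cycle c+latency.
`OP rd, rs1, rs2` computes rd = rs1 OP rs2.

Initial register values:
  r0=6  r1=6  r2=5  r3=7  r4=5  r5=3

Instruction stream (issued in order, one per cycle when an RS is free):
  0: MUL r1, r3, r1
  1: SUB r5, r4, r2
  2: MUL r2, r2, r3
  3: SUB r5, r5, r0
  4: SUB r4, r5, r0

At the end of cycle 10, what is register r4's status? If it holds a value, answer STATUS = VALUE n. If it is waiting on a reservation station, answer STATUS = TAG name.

cycle 1: issue MUL r1<-Mul1 // r0:6,r1:Mul1,r2:5,r3:7,r4:5,r5:3
cycle 2: issue SUB r5<-Add1 // r0:6,r1:Mul1,r2:5,r3:7,r4:5,r5:Add1
cycle 3: issue MUL r2<-Mul2 // r0:6,r1:Mul1,r2:Mul2,r3:7,r4:5,r5:Add1
cycle 4: issue SUB r5<-Add2 // r0:6,r1:Mul1,r2:Mul2,r3:7,r4:5,r5:Add2
cycle 5: CDB Add1=0; issue SUB r4<-Add1 // r0:6,r1:Mul1,r2:Mul2,r3:7,r4:Add1,r5:Add2
cycle 6: CDB Mul1=42 // r0:6,r1:42,r2:Mul2,r3:7,r4:Add1,r5:Add2
cycle 7: CDB Mul2=35 // r0:6,r1:42,r2:35,r3:7,r4:Add1,r5:Add2
cycle 8: CDB Add2=-6 // r0:6,r1:42,r2:35,r3:7,r4:Add1,r5:-6
cycle 9: - // r0:6,r1:42,r2:35,r3:7,r4:Add1,r5:-6
cycle 10: - // r0:6,r1:42,r2:35,r3:7,r4:Add1,r5:-6

STATUS = TAG Add1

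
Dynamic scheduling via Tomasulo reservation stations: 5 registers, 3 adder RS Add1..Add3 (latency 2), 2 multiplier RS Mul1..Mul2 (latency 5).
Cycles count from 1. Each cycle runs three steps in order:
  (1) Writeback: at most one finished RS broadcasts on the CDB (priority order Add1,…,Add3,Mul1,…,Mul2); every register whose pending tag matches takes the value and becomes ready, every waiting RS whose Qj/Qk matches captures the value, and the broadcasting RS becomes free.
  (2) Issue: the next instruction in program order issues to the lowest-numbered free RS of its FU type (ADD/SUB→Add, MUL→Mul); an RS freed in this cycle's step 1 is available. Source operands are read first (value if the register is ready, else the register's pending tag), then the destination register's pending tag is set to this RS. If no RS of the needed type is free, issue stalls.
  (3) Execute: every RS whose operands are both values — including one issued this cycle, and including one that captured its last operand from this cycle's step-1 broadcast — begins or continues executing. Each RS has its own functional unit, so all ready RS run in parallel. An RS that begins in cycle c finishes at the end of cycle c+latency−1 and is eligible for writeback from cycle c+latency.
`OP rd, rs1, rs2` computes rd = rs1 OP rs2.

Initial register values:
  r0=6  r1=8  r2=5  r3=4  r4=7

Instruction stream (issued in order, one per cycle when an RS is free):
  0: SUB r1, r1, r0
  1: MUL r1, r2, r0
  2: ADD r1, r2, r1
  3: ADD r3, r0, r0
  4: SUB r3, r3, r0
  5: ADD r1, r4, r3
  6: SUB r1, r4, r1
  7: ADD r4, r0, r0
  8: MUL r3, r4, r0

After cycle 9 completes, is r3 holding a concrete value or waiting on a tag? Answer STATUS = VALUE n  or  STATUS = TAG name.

STATUS = VALUE 6

c1: issue SUB r1<-Add1 | r0:6,r1:Add1,r2:5,r3:4,r4:7
c2: issue MUL r1<-Mul1 | r0:6,r1:Mul1,r2:5,r3:4,r4:7
c3: CDB Add1=2; issue ADD r1<-Add1 | r0:6,r1:Add1,r2:5,r3:4,r4:7
c4: issue ADD r3<-Add2 | r0:6,r1:Add1,r2:5,r3:Add2,r4:7
c5: issue SUB r3<-Add3 | r0:6,r1:Add1,r2:5,r3:Add3,r4:7
c6: CDB Add2=12; issue ADD r1<-Add2 | r0:6,r1:Add2,r2:5,r3:Add3,r4:7
c7: CDB Mul1=30; stall | r0:6,r1:Add2,r2:5,r3:Add3,r4:7
c8: CDB Add3=6; issue SUB r1<-Add3 | r0:6,r1:Add3,r2:5,r3:6,r4:7
c9: CDB Add1=35; issue ADD r4<-Add1 | r0:6,r1:Add3,r2:5,r3:6,r4:Add1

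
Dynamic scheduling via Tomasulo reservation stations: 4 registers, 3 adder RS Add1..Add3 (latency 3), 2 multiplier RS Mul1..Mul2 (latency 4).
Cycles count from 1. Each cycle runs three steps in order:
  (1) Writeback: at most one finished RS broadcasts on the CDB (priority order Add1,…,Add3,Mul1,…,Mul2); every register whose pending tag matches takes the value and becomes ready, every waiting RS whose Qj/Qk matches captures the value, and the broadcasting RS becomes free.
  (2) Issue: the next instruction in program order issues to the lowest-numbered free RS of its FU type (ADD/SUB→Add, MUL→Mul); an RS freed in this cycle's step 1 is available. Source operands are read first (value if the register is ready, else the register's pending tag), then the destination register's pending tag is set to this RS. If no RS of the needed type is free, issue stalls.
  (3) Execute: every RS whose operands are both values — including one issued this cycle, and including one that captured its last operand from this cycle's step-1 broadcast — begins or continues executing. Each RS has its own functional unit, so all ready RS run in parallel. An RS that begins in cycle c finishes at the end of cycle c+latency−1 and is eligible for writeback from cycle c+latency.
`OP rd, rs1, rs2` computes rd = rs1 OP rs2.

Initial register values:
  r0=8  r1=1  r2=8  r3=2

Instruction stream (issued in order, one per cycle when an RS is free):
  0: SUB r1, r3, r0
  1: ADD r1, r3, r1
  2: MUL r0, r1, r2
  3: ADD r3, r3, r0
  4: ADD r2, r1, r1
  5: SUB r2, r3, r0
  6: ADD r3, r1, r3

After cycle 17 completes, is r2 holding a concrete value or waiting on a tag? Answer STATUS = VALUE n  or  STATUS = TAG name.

cycle 1: issue SUB r1<-Add1 // r0:8,r1:Add1,r2:8,r3:2
cycle 2: issue ADD r1<-Add2 // r0:8,r1:Add2,r2:8,r3:2
cycle 3: issue MUL r0<-Mul1 // r0:Mul1,r1:Add2,r2:8,r3:2
cycle 4: CDB Add1=-6; issue ADD r3<-Add1 // r0:Mul1,r1:Add2,r2:8,r3:Add1
cycle 5: issue ADD r2<-Add3 // r0:Mul1,r1:Add2,r2:Add3,r3:Add1
cycle 6: stall // r0:Mul1,r1:Add2,r2:Add3,r3:Add1
cycle 7: CDB Add2=-4; issue SUB r2<-Add2 // r0:Mul1,r1:-4,r2:Add2,r3:Add1
cycle 8: stall // r0:Mul1,r1:-4,r2:Add2,r3:Add1
cycle 9: stall // r0:Mul1,r1:-4,r2:Add2,r3:Add1
cycle 10: CDB Add3=-8; issue ADD r3<-Add3 // r0:Mul1,r1:-4,r2:Add2,r3:Add3
cycle 11: CDB Mul1=-32 // r0:-32,r1:-4,r2:Add2,r3:Add3
cycle 12: - // r0:-32,r1:-4,r2:Add2,r3:Add3
cycle 13: - // r0:-32,r1:-4,r2:Add2,r3:Add3
cycle 14: CDB Add1=-30 // r0:-32,r1:-4,r2:Add2,r3:Add3
cycle 15: - // r0:-32,r1:-4,r2:Add2,r3:Add3
cycle 16: - // r0:-32,r1:-4,r2:Add2,r3:Add3
cycle 17: CDB Add2=2 // r0:-32,r1:-4,r2:2,r3:Add3

STATUS = VALUE 2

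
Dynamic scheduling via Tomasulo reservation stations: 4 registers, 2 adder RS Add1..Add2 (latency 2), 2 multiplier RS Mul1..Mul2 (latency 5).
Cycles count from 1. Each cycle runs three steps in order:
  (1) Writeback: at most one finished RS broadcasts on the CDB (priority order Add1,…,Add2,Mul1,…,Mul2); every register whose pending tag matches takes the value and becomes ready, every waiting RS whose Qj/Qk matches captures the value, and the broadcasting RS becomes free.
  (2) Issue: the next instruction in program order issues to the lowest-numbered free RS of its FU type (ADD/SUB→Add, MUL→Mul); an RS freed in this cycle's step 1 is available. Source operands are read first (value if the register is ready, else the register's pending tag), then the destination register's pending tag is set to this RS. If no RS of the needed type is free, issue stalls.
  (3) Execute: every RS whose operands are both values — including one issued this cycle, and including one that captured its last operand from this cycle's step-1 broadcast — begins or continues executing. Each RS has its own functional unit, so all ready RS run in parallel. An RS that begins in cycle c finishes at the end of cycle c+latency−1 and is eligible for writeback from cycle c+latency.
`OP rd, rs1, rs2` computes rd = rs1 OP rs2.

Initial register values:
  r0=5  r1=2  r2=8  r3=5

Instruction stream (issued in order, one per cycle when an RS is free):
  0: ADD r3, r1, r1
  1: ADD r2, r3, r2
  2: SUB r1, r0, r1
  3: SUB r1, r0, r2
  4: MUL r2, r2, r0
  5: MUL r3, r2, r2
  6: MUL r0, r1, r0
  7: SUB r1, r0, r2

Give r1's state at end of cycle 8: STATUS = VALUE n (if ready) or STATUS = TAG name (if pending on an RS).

STATUS = VALUE -7

cycle 1: issue ADD r3<-Add1 // r0:5,r1:2,r2:8,r3:Add1
cycle 2: issue ADD r2<-Add2 // r0:5,r1:2,r2:Add2,r3:Add1
cycle 3: CDB Add1=4; issue SUB r1<-Add1 // r0:5,r1:Add1,r2:Add2,r3:4
cycle 4: stall // r0:5,r1:Add1,r2:Add2,r3:4
cycle 5: CDB Add1=3; issue SUB r1<-Add1 // r0:5,r1:Add1,r2:Add2,r3:4
cycle 6: CDB Add2=12; issue MUL r2<-Mul1 // r0:5,r1:Add1,r2:Mul1,r3:4
cycle 7: issue MUL r3<-Mul2 // r0:5,r1:Add1,r2:Mul1,r3:Mul2
cycle 8: CDB Add1=-7; stall // r0:5,r1:-7,r2:Mul1,r3:Mul2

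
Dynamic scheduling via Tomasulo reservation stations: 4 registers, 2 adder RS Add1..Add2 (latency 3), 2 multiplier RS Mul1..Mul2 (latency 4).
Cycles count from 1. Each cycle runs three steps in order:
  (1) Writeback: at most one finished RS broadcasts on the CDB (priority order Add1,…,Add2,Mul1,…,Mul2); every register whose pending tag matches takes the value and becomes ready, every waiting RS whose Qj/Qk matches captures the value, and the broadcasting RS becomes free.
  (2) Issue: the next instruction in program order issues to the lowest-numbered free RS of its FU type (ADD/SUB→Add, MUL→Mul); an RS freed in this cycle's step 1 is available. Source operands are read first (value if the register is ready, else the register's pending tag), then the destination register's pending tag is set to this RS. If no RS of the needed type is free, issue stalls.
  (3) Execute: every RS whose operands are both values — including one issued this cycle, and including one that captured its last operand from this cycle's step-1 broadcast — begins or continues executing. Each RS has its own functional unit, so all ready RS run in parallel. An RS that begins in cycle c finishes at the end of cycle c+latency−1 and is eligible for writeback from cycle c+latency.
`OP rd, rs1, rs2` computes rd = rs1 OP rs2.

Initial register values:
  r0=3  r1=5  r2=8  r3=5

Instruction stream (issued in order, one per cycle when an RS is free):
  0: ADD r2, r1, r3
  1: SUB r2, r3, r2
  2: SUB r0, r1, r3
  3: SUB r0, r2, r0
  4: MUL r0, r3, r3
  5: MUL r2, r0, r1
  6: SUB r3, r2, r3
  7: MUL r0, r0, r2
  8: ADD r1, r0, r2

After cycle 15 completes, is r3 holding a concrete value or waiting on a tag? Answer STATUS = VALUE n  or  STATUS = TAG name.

  c1: issue ADD r2<-Add1  regs: r0:3,r1:5,r2:Add1,r3:5
  c2: issue SUB r2<-Add2  regs: r0:3,r1:5,r2:Add2,r3:5
  c3: stall  regs: r0:3,r1:5,r2:Add2,r3:5
  c4: CDB Add1=10; issue SUB r0<-Add1  regs: r0:Add1,r1:5,r2:Add2,r3:5
  c5: stall  regs: r0:Add1,r1:5,r2:Add2,r3:5
  c6: stall  regs: r0:Add1,r1:5,r2:Add2,r3:5
  c7: CDB Add1=0; issue SUB r0<-Add1  regs: r0:Add1,r1:5,r2:Add2,r3:5
  c8: CDB Add2=-5; issue MUL r0<-Mul1  regs: r0:Mul1,r1:5,r2:-5,r3:5
  c9: issue MUL r2<-Mul2  regs: r0:Mul1,r1:5,r2:Mul2,r3:5
  c10: issue SUB r3<-Add2  regs: r0:Mul1,r1:5,r2:Mul2,r3:Add2
  c11: CDB Add1=-5; stall  regs: r0:Mul1,r1:5,r2:Mul2,r3:Add2
  c12: CDB Mul1=25; issue MUL r0<-Mul1  regs: r0:Mul1,r1:5,r2:Mul2,r3:Add2
  c13: issue ADD r1<-Add1  regs: r0:Mul1,r1:Add1,r2:Mul2,r3:Add2
  c14: -  regs: r0:Mul1,r1:Add1,r2:Mul2,r3:Add2
  c15: -  regs: r0:Mul1,r1:Add1,r2:Mul2,r3:Add2

STATUS = TAG Add2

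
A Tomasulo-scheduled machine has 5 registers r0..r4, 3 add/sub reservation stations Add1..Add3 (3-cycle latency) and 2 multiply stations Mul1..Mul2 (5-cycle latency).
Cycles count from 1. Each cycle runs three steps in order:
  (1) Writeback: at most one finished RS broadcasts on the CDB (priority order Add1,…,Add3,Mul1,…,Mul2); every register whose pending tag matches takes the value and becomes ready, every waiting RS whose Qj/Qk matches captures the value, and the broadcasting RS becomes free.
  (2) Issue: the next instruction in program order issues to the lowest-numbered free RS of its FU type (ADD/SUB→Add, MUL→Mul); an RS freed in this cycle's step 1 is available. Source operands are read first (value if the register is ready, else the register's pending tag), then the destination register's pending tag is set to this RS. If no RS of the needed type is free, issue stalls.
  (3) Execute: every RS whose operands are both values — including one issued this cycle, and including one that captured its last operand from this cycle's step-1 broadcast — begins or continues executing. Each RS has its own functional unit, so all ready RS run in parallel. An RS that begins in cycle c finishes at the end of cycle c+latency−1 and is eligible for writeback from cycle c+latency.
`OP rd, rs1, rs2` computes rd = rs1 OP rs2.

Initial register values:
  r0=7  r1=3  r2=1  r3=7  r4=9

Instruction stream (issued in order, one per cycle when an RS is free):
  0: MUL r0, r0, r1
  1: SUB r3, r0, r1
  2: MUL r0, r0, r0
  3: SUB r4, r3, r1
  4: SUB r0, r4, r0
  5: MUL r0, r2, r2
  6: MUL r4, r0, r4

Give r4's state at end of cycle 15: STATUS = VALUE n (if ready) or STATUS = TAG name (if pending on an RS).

  c1: issue MUL r0<-Mul1  regs: r0:Mul1,r1:3,r2:1,r3:7,r4:9
  c2: issue SUB r3<-Add1  regs: r0:Mul1,r1:3,r2:1,r3:Add1,r4:9
  c3: issue MUL r0<-Mul2  regs: r0:Mul2,r1:3,r2:1,r3:Add1,r4:9
  c4: issue SUB r4<-Add2  regs: r0:Mul2,r1:3,r2:1,r3:Add1,r4:Add2
  c5: issue SUB r0<-Add3  regs: r0:Add3,r1:3,r2:1,r3:Add1,r4:Add2
  c6: CDB Mul1=21; issue MUL r0<-Mul1  regs: r0:Mul1,r1:3,r2:1,r3:Add1,r4:Add2
  c7: stall  regs: r0:Mul1,r1:3,r2:1,r3:Add1,r4:Add2
  c8: stall  regs: r0:Mul1,r1:3,r2:1,r3:Add1,r4:Add2
  c9: CDB Add1=18; stall  regs: r0:Mul1,r1:3,r2:1,r3:18,r4:Add2
  c10: stall  regs: r0:Mul1,r1:3,r2:1,r3:18,r4:Add2
  c11: CDB Mul1=1; issue MUL r4<-Mul1  regs: r0:1,r1:3,r2:1,r3:18,r4:Mul1
  c12: CDB Add2=15  regs: r0:1,r1:3,r2:1,r3:18,r4:Mul1
  c13: CDB Mul2=441  regs: r0:1,r1:3,r2:1,r3:18,r4:Mul1
  c14: -  regs: r0:1,r1:3,r2:1,r3:18,r4:Mul1
  c15: -  regs: r0:1,r1:3,r2:1,r3:18,r4:Mul1

STATUS = TAG Mul1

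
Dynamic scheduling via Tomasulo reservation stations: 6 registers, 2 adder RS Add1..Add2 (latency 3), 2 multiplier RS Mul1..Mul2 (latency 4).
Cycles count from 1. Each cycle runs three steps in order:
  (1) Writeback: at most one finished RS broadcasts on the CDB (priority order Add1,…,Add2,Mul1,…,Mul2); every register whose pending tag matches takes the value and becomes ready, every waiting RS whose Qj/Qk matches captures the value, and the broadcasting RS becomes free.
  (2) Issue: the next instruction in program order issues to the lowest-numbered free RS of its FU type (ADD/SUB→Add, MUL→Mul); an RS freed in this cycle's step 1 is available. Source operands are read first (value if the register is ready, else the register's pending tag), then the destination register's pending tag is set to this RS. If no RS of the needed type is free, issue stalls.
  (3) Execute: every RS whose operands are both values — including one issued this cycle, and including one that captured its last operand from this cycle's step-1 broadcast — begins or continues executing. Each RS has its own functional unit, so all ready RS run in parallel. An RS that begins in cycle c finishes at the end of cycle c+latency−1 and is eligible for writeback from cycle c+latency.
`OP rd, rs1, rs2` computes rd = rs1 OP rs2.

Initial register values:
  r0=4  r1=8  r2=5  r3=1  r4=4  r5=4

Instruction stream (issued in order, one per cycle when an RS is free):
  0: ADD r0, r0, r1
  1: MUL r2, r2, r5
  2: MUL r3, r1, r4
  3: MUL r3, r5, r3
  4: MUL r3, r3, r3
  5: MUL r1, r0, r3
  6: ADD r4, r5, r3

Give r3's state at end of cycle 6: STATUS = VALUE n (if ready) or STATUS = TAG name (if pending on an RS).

c1: issue ADD r0<-Add1 | r0:Add1,r1:8,r2:5,r3:1,r4:4,r5:4
c2: issue MUL r2<-Mul1 | r0:Add1,r1:8,r2:Mul1,r3:1,r4:4,r5:4
c3: issue MUL r3<-Mul2 | r0:Add1,r1:8,r2:Mul1,r3:Mul2,r4:4,r5:4
c4: CDB Add1=12; stall | r0:12,r1:8,r2:Mul1,r3:Mul2,r4:4,r5:4
c5: stall | r0:12,r1:8,r2:Mul1,r3:Mul2,r4:4,r5:4
c6: CDB Mul1=20; issue MUL r3<-Mul1 | r0:12,r1:8,r2:20,r3:Mul1,r4:4,r5:4

STATUS = TAG Mul1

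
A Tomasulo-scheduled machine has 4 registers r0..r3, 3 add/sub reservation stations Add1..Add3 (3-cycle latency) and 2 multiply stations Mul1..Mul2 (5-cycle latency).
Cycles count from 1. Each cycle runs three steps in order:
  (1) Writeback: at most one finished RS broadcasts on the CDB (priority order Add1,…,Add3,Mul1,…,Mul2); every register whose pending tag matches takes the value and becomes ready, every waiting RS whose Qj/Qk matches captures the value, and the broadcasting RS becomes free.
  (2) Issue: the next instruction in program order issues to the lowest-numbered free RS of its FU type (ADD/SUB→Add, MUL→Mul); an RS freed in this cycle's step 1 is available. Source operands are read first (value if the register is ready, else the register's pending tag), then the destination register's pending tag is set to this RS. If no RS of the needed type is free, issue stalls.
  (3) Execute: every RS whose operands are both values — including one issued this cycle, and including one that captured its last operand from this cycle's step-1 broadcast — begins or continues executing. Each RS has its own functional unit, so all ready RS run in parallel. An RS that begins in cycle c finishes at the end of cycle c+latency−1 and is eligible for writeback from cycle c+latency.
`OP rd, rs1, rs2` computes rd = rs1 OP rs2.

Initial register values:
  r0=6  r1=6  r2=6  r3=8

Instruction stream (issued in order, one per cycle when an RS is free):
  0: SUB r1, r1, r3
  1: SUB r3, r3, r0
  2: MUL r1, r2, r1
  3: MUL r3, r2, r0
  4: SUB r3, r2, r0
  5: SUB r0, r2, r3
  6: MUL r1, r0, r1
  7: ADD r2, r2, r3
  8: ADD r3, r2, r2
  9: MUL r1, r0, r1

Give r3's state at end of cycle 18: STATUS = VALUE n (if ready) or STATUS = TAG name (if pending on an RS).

cycle 1: issue SUB r1<-Add1 // r0:6,r1:Add1,r2:6,r3:8
cycle 2: issue SUB r3<-Add2 // r0:6,r1:Add1,r2:6,r3:Add2
cycle 3: issue MUL r1<-Mul1 // r0:6,r1:Mul1,r2:6,r3:Add2
cycle 4: CDB Add1=-2; issue MUL r3<-Mul2 // r0:6,r1:Mul1,r2:6,r3:Mul2
cycle 5: CDB Add2=2; issue SUB r3<-Add1 // r0:6,r1:Mul1,r2:6,r3:Add1
cycle 6: issue SUB r0<-Add2 // r0:Add2,r1:Mul1,r2:6,r3:Add1
cycle 7: stall // r0:Add2,r1:Mul1,r2:6,r3:Add1
cycle 8: CDB Add1=0; stall // r0:Add2,r1:Mul1,r2:6,r3:0
cycle 9: CDB Mul1=-12; issue MUL r1<-Mul1 // r0:Add2,r1:Mul1,r2:6,r3:0
cycle 10: CDB Mul2=36; issue ADD r2<-Add1 // r0:Add2,r1:Mul1,r2:Add1,r3:0
cycle 11: CDB Add2=6; issue ADD r3<-Add2 // r0:6,r1:Mul1,r2:Add1,r3:Add2
cycle 12: issue MUL r1<-Mul2 // r0:6,r1:Mul2,r2:Add1,r3:Add2
cycle 13: CDB Add1=6 // r0:6,r1:Mul2,r2:6,r3:Add2
cycle 14: - // r0:6,r1:Mul2,r2:6,r3:Add2
cycle 15: - // r0:6,r1:Mul2,r2:6,r3:Add2
cycle 16: CDB Add2=12 // r0:6,r1:Mul2,r2:6,r3:12
cycle 17: CDB Mul1=-72 // r0:6,r1:Mul2,r2:6,r3:12
cycle 18: - // r0:6,r1:Mul2,r2:6,r3:12

STATUS = VALUE 12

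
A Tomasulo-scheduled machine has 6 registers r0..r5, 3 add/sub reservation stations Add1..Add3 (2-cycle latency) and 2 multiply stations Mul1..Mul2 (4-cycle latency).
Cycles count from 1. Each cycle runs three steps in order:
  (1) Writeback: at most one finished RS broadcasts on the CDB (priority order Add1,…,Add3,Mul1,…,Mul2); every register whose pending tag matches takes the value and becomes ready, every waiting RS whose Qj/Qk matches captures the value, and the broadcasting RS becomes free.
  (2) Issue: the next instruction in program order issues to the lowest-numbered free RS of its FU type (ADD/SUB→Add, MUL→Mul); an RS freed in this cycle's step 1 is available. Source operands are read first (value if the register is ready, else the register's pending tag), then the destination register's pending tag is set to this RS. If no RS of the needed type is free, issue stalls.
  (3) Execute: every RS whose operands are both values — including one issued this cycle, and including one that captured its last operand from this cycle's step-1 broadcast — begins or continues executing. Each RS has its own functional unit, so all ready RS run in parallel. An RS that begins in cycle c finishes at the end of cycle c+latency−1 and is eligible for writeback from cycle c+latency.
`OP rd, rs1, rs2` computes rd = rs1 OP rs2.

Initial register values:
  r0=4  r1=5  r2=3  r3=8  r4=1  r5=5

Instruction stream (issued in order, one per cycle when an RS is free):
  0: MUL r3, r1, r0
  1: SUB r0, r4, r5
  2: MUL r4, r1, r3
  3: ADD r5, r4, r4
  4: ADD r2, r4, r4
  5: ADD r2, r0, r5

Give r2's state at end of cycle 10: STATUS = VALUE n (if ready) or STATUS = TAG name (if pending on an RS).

c1: issue MUL r3<-Mul1 | r0:4,r1:5,r2:3,r3:Mul1,r4:1,r5:5
c2: issue SUB r0<-Add1 | r0:Add1,r1:5,r2:3,r3:Mul1,r4:1,r5:5
c3: issue MUL r4<-Mul2 | r0:Add1,r1:5,r2:3,r3:Mul1,r4:Mul2,r5:5
c4: CDB Add1=-4; issue ADD r5<-Add1 | r0:-4,r1:5,r2:3,r3:Mul1,r4:Mul2,r5:Add1
c5: CDB Mul1=20; issue ADD r2<-Add2 | r0:-4,r1:5,r2:Add2,r3:20,r4:Mul2,r5:Add1
c6: issue ADD r2<-Add3 | r0:-4,r1:5,r2:Add3,r3:20,r4:Mul2,r5:Add1
c7: - | r0:-4,r1:5,r2:Add3,r3:20,r4:Mul2,r5:Add1
c8: - | r0:-4,r1:5,r2:Add3,r3:20,r4:Mul2,r5:Add1
c9: CDB Mul2=100 | r0:-4,r1:5,r2:Add3,r3:20,r4:100,r5:Add1
c10: - | r0:-4,r1:5,r2:Add3,r3:20,r4:100,r5:Add1

STATUS = TAG Add3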